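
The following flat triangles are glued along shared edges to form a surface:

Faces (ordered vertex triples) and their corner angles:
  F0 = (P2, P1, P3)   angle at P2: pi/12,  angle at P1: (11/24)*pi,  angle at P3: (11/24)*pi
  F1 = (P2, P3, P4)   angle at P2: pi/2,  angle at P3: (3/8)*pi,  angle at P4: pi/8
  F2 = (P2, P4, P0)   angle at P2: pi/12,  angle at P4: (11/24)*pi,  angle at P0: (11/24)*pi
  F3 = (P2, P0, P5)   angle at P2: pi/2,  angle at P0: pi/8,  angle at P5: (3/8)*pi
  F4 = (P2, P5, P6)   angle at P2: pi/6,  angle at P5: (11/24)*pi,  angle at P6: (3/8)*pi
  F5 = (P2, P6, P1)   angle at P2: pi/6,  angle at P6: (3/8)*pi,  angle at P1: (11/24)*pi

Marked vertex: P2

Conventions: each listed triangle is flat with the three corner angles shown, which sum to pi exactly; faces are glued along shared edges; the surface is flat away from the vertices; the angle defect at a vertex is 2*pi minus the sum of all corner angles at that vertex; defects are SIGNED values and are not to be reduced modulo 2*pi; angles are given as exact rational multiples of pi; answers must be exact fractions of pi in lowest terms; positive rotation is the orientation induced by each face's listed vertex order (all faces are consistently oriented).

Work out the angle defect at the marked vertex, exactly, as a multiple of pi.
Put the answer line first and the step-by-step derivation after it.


Answer: defect(P2) = pi/2

Sum of corner angles at P2: (3/2)*pi
defect = 2*pi - (3/2)*pi


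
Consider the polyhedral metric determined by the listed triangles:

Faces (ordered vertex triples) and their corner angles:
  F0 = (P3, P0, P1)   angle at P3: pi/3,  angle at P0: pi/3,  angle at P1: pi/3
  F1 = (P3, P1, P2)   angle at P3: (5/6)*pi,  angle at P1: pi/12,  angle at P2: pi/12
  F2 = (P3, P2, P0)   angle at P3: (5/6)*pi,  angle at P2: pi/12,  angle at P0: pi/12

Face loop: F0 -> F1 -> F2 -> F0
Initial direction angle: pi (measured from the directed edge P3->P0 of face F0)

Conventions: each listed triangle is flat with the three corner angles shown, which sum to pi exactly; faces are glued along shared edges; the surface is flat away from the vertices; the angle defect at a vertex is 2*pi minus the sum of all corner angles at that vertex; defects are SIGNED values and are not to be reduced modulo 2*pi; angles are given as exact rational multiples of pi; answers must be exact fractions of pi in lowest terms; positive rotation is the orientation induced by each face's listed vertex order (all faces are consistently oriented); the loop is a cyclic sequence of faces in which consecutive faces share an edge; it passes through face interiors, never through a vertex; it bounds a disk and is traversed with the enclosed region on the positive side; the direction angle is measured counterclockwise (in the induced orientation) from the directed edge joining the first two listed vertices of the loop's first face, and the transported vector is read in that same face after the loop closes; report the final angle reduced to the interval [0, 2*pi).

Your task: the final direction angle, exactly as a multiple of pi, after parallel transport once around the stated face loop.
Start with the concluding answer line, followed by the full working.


Answer: final direction angle = pi

enclosed vertex P3: corner angles sum to 2*pi, defect = 2*pi - 2*pi = 0
the final direction is the initial angle plus the enclosed defects, taken mod 2*pi in the induced orientation
final angle = pi + 0 = pi (mod 2*pi)


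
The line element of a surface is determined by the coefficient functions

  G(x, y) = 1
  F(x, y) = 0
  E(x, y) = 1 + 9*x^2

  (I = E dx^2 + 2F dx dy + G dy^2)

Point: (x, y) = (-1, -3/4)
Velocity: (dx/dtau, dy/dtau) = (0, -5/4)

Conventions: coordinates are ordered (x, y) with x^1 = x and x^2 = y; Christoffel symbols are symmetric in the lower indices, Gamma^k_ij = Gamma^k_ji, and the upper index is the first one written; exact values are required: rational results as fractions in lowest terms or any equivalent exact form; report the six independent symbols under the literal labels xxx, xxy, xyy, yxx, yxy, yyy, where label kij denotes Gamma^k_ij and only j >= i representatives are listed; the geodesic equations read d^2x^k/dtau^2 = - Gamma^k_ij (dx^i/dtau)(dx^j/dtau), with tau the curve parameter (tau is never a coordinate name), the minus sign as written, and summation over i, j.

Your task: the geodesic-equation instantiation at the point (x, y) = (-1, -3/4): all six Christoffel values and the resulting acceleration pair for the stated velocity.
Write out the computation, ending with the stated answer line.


E = 10, F = 0, G = 1 at the point
E_x = -18, E_y = 0, F_x = 0, F_y = 0, G_x = 0, G_y = 0
EG - F^2 = 10;  g^inv = (1/10) * [[1, 0], [0, 10]]
first-kind symbols [ij,l] = (1/2)(d_i g_jl + d_j g_il - d_l g_ij): [xx,x] = E_x/2 = -9, [xx,y] = F_x - E_y/2 = 0, [xy,x] = E_y/2 = 0, [xy,y] = G_x/2 = 0, [yy,x] = F_y - G_x/2 = 0, [yy,y] = G_y/2 = 0
Gamma^x_ij = (G*[ij,x] - F*[ij,y])/(EG - F^2), Gamma^y_ij = (E*[ij,y] - F*[ij,x])/(EG - F^2)
Gamma_xxx = -9/10, Gamma_xxy = 0, Gamma_xyy = 0, Gamma_yxx = 0, Gamma_yxy = 0, Gamma_yyy = 0
d^2x/dtau^2 = -(Gamma_xxx*(0)^2 + 2*Gamma_xxy*(0)*(-5/4) + Gamma_xyy*(-5/4)^2) = 0
d^2y/dtau^2 = -(Gamma_yxx*(0)^2 + 2*Gamma_yxy*(0)*(-5/4) + Gamma_yyy*(-5/4)^2) = 0

Answer: Gamma_xxx = -9/10, Gamma_xxy = 0, Gamma_xyy = 0, Gamma_yxx = 0, Gamma_yxy = 0, Gamma_yyy = 0; accelerations (d^2x/dtau^2, d^2y/dtau^2) = (0, 0)


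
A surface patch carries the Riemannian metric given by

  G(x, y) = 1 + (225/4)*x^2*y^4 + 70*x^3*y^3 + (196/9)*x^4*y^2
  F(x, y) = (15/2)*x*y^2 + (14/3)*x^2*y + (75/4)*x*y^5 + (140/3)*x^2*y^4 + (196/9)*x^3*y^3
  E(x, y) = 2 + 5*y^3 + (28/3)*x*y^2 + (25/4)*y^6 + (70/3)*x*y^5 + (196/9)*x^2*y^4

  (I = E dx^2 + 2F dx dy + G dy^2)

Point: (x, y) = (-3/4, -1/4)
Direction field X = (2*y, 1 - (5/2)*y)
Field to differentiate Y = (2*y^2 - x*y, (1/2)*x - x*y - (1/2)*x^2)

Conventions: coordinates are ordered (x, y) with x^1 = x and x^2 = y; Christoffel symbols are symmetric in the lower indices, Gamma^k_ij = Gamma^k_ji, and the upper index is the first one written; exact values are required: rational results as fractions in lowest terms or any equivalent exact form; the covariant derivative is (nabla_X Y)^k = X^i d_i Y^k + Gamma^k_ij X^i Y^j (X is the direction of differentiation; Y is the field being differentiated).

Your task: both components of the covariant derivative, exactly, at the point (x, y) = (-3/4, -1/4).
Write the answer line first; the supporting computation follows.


Answer: (nabla_X Y)^x = -8627/3480, (nabla_X Y)^y = 18059/5800

E = 25409/16384, F = -12255/16384, G = 33025/16384 at the point
E_x = 665/1536, E_y = 6745/2048, F_x = 5541/4096, F_y = 7371/4096, G_x = -9159/2048, G_y = -11223/1024
EG - F^2 = 21025/8192;  g^inv = (8192/21025) * [[33025/16384, 12255/16384], [12255/16384, 25409/16384]]
first-kind symbols [ij,l] = (1/2)(d_i g_jl + d_j g_il - d_l g_ij): [xx,x] = E_x/2 = 665/3072, [xx,y] = F_x - E_y/2 = -301/1024, [xy,x] = E_y/2 = 6745/4096, [xy,y] = G_x/2 = -9159/4096, [yy,x] = F_y - G_x/2 = 8265/2048, [yy,y] = G_y/2 = -11223/2048
Gamma^x_ij = (G*[ij,x] - F*[ij,y])/(EG - F^2), Gamma^y_ij = (E*[ij,y] - F*[ij,x])/(EG - F^2)
Gamma_xxx = 1064/12615, Gamma_xxy = 2698/4205, Gamma_xyy = 228/145, Gamma_yxx = -2408/21025, Gamma_yxy = -18318/21025, Gamma_yyy = -1548/725
X = (-1/2, 13/8), Y = (-1/16, -27/32) at the point


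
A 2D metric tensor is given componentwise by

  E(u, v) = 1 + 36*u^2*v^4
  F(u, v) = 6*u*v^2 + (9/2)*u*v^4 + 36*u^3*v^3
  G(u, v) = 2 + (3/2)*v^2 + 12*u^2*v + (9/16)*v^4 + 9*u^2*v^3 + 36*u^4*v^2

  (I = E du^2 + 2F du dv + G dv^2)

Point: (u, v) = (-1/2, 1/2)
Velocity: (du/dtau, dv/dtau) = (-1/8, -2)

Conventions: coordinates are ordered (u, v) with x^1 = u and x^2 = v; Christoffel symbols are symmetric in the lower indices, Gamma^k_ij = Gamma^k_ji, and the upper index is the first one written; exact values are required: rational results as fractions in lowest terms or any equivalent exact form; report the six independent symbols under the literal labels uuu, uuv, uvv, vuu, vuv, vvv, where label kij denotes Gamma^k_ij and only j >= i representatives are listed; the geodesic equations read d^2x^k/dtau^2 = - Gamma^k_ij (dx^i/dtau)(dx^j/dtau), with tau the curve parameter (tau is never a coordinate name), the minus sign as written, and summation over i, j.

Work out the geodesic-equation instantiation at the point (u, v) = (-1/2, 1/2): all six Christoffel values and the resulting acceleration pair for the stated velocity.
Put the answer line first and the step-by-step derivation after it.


Answer: Gamma_uuu = -288/1361, Gamma_uuv = 576/1361, Gamma_uvv = -432/1361, Gamma_vuu = 744/1361, Gamma_vuv = -1488/1361, Gamma_vvv = 1116/1361; accelerations (d^2u/dtau^2, d^2v/dtau^2) = (2889/2722, -29853/10888)

E = 25/16, F = -93/64, G = 1217/256 at the point
E_u = -9/4, E_v = 9/2, F_u = 165/32, F_v = -15/2, G_u = -93/8, G_v = 279/32
EG - F^2 = 1361/256;  g^inv = (256/1361) * [[1217/256, 93/64], [93/64, 25/16]]
first-kind symbols [ij,l] = (1/2)(d_i g_jl + d_j g_il - d_l g_ij): [uu,u] = E_u/2 = -9/8, [uu,v] = F_u - E_v/2 = 93/32, [uv,u] = E_v/2 = 9/4, [uv,v] = G_u/2 = -93/16, [vv,u] = F_v - G_u/2 = -27/16, [vv,v] = G_v/2 = 279/64
Gamma^u_ij = (G*[ij,u] - F*[ij,v])/(EG - F^2), Gamma^v_ij = (E*[ij,v] - F*[ij,u])/(EG - F^2)
Gamma_uuu = -288/1361, Gamma_uuv = 576/1361, Gamma_uvv = -432/1361, Gamma_vuu = 744/1361, Gamma_vuv = -1488/1361, Gamma_vvv = 1116/1361
d^2u/dtau^2 = -(Gamma_uuu*(-1/8)^2 + 2*Gamma_uuv*(-1/8)*(-2) + Gamma_uvv*(-2)^2) = 2889/2722
d^2v/dtau^2 = -(Gamma_vuu*(-1/8)^2 + 2*Gamma_vuv*(-1/8)*(-2) + Gamma_vvv*(-2)^2) = -29853/10888


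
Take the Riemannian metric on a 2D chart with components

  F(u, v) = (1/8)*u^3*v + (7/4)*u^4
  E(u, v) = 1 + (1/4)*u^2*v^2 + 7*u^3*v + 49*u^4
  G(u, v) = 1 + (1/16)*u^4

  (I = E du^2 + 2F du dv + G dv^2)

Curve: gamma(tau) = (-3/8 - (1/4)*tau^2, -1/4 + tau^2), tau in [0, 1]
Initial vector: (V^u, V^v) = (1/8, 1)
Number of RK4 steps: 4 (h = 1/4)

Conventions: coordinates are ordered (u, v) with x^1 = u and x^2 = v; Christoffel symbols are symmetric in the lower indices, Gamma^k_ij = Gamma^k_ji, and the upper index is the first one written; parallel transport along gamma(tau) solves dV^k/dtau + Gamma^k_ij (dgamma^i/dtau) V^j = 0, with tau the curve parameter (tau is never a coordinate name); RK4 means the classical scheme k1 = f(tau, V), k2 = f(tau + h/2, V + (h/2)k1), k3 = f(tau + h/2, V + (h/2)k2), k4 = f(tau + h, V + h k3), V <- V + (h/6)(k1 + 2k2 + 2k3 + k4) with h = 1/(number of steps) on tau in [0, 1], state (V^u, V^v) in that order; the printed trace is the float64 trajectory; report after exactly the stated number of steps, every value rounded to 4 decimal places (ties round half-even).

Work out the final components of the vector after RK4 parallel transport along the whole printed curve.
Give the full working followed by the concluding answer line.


gamma'(tau) = (-(1/2)*tau, 2*tau); f(tau, V)^k = -Gamma^k_ij(gamma(tau)) gamma'^i(tau) V^j; h = 1/4; intermediate values shown to 6 dp
curve data and Christoffel symbols at the stage parameters:
  tau = 0.000000: gamma = (-0.375000, -0.250000), gamma' = (0.000000, 0.000000); Gamma_uuu = -2.684620, Gamma_uuv = -0.093650, Gamma_uvv = 0.000000, Gamma_vuu = -0.091521, Gamma_vuv = -0.003193, Gamma_vvv = 0.000000
  tau = 0.125000: gamma = (-0.378906, -0.234375), gamma' = (-0.062500, 0.250000); Gamma_uuu = -2.706131, Gamma_uuv = -0.094559, Gamma_uvv = 0.000000, Gamma_vuu = -0.092558, Gamma_vuv = -0.003234, Gamma_vvv = 0.000000
  tau = 0.250000: gamma = (-0.390625, -0.187500), gamma' = (-0.125000, 0.500000); Gamma_uuu = -2.765697, Gamma_uuv = -0.097110, Gamma_uvv = 0.000000, Gamma_vuu = -0.095501, Gamma_vuv = -0.003353, Gamma_vvv = 0.000000
  tau = 0.375000: gamma = (-0.410156, -0.109375), gamma' = (-0.187500, 0.750000); Gamma_uuu = -2.848845, Gamma_uuv = -0.100785, Gamma_uvv = 0.000000, Gamma_vuu = -0.099843, Gamma_vuv = -0.003532, Gamma_vvv = 0.000000
  tau = 0.500000: gamma = (-0.437500, 0.000000), gamma' = (-0.250000, 1.000000); Gamma_uuu = -2.933558, Gamma_uuv = -0.104770, Gamma_uvv = 0.000000, Gamma_vuu = -0.104770, Gamma_vuv = -0.003742, Gamma_vvv = 0.000000
  tau = 0.625000: gamma = (-0.472656, 0.140625), gamma' = (-0.312500, 1.250000); Gamma_uuu = -2.994948, Gamma_uuv = -0.108111, Gamma_uvv = 0.000000, Gamma_vuu = -0.109285, Gamma_vuv = -0.003945, Gamma_vvv = 0.000000
  tau = 0.750000: gamma = (-0.515625, 0.312500), gamma' = (-0.375000, 1.500000); Gamma_uuu = -3.012198, Gamma_uuv = -0.109959, Gamma_uvv = 0.000000, Gamma_vuu = -0.112446, Gamma_vuv = -0.004105, Gamma_vvv = 0.000000
  tau = 0.875000: gamma = (-0.566406, 0.515625), gamma' = (-0.437500, 1.750000); Gamma_uuu = -2.974735, Gamma_uuv = -0.109811, Gamma_uvv = 0.000000, Gamma_vuu = -0.113629, Gamma_vuv = -0.004195, Gamma_vvv = 0.000000
  tau = 1.000000: gamma = (-0.625000, 0.750000), gamma' = (-0.500000, 2.000000); Gamma_uuu = -2.884137, Gamma_uuv = -0.107617, Gamma_uvv = 0.000000, Gamma_vuu = -0.112662, Gamma_vuv = -0.004204, Gamma_vvv = 0.000000
step 0: V^u = 0.1250, V^v = 1.0000
step 1: k1 = (0.000000, 0.000000), k2 = (-0.024097, -0.000824), k3 = (-0.023658, -0.000809), k4 = (-0.047523, -0.001641); V <- V + (h/6)(k1 + 2k2 + 2k3 + k4): V^u = 0.1190, V^v = 0.9998
step 2: k1 = (-0.047510, -0.001641), k2 = (-0.070754, -0.002480), k3 = (-0.069420, -0.002433), k4 = (-0.090093, -0.003218); V <- V + (h/6)(k1 + 2k2 + 2k3 + k4): V^u = 0.1016, V^v = 0.9992
step 3: k1 = (-0.090055, -0.003216), k2 = (-0.106109, -0.003872), k3 = (-0.104500, -0.003813), k4 = (-0.113992, -0.004255); V <- V + (h/6)(k1 + 2k2 + 2k3 + k4): V^u = 0.0756, V^v = 0.9982
step 4: k1 = (-0.114062, -0.004258), k2 = (-0.115947, -0.004429), k3 = (-0.115685, -0.004419), k4 = (-0.110888, -0.004332); V <- V + (h/6)(k1 + 2k2 + 2k3 + k4): V^u = 0.0469, V^v = 0.9971

Answer: V^u = 0.0469, V^v = 0.9971


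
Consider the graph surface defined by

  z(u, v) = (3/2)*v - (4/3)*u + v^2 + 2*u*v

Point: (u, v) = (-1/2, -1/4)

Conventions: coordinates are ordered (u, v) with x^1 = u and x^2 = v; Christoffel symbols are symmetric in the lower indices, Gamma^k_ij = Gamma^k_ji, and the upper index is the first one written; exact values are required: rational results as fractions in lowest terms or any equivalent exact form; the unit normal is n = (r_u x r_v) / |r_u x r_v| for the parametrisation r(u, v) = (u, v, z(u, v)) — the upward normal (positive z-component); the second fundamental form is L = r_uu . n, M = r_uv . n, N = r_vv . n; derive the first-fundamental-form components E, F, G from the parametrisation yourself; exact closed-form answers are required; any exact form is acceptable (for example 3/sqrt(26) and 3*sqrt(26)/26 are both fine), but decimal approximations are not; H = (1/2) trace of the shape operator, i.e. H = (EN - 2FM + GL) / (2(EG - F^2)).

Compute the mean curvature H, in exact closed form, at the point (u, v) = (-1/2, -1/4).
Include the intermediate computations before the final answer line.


z_u = -11/6, z_v = 0, z_uu = 0, z_uv = 2, z_vv = 2
E = 157/36, F = 0, G = 1; answer radicand W^2 = 157/36
unnormalised second-form numerators: l = 0, m = 2, n = 2; L = l/sqrt(157/36), and similarly M = m/sqrt(W^2), N = n/sqrt(W^2)
H = (E*n - 2*F*m + G*l) / (2*(EG - F^2)*sqrt(W^2)); E*n - 2*F*m + G*l = 157/18, EG - F^2 = 157/36, so H = (1)/sqrt(157/36)

Answer: H = 6*sqrt(157)/157


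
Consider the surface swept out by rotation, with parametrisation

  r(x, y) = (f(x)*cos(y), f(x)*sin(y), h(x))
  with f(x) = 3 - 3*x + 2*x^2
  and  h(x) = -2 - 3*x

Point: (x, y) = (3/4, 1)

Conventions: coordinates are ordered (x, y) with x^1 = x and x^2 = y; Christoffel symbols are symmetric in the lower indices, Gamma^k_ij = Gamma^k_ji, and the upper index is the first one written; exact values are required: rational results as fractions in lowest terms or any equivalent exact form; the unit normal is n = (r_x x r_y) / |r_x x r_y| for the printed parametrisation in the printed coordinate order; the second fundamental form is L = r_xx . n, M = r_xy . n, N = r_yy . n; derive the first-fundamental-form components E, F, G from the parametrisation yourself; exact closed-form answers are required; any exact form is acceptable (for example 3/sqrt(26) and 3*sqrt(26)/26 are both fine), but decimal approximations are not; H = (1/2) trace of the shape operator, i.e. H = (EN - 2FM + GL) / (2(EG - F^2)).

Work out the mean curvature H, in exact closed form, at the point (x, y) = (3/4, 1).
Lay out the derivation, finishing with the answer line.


f = 15/8, f' = 0, f'' = 4, h' = -3, h'' = 0
E = 9, F = 0, G = 225/64; answer radicand W^2 = 9
unnormalised second-form numerators: l = 12, m = 0, n = -45/8; L = l/sqrt(9), and similarly M = m/sqrt(W^2), N = n/sqrt(W^2)
H = (E*n - 2*F*m + G*l) / (2*(EG - F^2)*sqrt(W^2)); E*n - 2*F*m + G*l = -135/16, EG - F^2 = 2025/64, so H = (-2/15)/sqrt(9)

Answer: H = -2/45


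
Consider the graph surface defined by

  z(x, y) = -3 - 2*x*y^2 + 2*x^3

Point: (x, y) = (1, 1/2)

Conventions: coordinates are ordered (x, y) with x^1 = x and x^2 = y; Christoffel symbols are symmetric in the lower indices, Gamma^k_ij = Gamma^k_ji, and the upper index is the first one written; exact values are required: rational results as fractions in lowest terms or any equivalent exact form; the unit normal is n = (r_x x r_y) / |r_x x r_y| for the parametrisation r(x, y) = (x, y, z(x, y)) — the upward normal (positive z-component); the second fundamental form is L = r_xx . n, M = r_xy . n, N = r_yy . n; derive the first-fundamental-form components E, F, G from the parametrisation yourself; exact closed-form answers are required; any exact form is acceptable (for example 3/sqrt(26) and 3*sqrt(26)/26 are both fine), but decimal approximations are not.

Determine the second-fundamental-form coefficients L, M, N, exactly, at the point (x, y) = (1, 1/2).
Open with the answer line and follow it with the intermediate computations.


Answer: L = 8*sqrt(141)/47, M = -4*sqrt(141)/141, N = -8*sqrt(141)/141

z_x = 11/2, z_y = -2, z_xx = 12, z_xy = -2, z_yy = -4
E = 125/4, F = -11, G = 5; answer radicand W^2 = 141/4
unnormalised second-form numerators: l = 12, m = -2, n = -4; L = l/sqrt(141/4), and similarly M = m/sqrt(W^2), N = n/sqrt(W^2)


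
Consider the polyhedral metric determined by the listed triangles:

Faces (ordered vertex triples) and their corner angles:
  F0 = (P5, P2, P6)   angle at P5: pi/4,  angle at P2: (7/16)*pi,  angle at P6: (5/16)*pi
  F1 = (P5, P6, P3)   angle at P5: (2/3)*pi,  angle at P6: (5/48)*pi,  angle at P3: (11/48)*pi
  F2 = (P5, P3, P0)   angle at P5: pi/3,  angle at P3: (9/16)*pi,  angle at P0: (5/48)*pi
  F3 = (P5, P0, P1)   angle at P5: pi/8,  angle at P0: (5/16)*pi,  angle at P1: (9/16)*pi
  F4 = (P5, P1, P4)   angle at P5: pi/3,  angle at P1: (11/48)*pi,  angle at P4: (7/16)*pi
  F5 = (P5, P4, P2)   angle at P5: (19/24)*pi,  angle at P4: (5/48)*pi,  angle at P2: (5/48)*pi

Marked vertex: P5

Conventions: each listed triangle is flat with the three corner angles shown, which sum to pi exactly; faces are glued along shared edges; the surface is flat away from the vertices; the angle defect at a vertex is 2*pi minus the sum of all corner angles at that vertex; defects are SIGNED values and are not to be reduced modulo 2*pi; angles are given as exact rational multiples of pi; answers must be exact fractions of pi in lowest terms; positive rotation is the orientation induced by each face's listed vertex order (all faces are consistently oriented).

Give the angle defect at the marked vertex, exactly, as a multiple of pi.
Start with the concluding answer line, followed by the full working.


Answer: defect(P5) = -pi/2

Sum of corner angles at P5: (5/2)*pi
defect = 2*pi - (5/2)*pi


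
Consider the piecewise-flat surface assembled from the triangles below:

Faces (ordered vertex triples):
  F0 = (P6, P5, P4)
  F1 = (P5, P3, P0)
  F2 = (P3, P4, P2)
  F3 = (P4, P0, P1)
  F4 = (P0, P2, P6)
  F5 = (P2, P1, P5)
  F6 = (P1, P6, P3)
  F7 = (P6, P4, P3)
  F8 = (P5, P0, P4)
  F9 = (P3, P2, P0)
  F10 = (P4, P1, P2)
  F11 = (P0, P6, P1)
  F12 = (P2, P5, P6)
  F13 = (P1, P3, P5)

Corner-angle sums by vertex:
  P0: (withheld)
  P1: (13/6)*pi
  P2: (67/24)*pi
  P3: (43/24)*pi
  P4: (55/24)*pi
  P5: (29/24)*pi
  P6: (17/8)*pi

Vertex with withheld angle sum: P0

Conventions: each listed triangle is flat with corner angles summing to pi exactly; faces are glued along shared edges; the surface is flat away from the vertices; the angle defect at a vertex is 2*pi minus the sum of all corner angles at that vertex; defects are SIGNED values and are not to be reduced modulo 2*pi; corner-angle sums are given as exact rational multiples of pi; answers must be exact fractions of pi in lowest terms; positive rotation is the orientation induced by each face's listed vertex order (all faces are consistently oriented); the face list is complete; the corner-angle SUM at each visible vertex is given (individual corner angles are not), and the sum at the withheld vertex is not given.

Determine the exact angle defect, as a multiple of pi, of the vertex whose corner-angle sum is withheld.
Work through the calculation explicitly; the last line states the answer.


V = 7, E = 21, F = 14; chi = V - E + F = 0
Gauss-Bonnet: total defect = 2*pi*chi = 0; visible defects sum to (-3/8)*pi

Answer: defect(P0) = (3/8)*pi


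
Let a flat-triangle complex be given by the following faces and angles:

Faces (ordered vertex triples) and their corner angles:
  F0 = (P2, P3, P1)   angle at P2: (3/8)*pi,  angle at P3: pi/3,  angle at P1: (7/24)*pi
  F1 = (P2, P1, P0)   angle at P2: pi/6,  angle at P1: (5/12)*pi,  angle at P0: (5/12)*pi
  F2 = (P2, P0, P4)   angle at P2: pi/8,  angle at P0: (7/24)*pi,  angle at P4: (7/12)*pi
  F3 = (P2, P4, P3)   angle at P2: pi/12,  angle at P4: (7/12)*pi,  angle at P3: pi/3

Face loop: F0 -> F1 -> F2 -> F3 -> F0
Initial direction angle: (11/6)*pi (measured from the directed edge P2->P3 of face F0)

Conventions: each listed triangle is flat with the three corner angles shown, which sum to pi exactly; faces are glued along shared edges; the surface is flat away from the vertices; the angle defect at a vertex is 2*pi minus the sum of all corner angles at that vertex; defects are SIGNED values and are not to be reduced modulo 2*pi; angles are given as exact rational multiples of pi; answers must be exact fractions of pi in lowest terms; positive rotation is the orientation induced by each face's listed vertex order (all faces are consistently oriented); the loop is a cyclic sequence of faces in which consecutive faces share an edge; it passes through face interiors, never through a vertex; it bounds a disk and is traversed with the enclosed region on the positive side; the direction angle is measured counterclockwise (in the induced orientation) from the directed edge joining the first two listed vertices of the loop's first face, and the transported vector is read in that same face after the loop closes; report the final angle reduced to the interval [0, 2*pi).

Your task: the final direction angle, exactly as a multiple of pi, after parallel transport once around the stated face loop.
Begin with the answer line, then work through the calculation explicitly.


Answer: final direction angle = (13/12)*pi

enclosed vertex P2: corner angles sum to (3/4)*pi, defect = 2*pi - (3/4)*pi = (5/4)*pi
adding the enclosed defects to the starting angle (mod 2*pi, induced orientation) gives the holonomy
final angle = (11/6)*pi + (5/4)*pi = (13/12)*pi (mod 2*pi)


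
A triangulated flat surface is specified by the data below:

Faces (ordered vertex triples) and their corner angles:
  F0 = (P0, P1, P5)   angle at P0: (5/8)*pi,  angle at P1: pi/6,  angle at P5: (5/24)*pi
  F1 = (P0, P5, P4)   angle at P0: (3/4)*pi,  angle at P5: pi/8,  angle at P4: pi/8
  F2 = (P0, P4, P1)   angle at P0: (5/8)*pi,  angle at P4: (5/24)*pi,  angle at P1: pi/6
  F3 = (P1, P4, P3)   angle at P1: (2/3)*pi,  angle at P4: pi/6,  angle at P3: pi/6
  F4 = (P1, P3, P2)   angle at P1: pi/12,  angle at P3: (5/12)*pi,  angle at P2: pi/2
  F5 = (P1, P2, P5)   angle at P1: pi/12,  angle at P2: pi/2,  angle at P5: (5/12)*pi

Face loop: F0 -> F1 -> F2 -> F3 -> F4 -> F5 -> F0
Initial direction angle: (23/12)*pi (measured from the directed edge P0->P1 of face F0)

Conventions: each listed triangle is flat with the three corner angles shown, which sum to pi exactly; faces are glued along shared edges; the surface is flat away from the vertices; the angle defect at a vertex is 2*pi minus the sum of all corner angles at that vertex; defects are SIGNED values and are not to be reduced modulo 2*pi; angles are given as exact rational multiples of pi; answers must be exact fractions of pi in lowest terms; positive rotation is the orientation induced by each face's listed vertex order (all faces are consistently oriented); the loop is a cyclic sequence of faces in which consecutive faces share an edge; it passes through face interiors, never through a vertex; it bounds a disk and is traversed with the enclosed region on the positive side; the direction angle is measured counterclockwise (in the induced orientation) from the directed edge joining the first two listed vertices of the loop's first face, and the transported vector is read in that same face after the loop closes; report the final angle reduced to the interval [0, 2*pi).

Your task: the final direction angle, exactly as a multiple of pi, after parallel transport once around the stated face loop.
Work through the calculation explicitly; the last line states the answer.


enclosed vertex P0: corner angles sum to 2*pi, defect = 2*pi - 2*pi = 0
enclosed vertex P1: corner angles sum to (7/6)*pi, defect = 2*pi - (7/6)*pi = (5/6)*pi
transport around the loop rotates by the sum of enclosed defects; add to the initial angle mod 2*pi
final angle = (23/12)*pi + (5/6)*pi = (3/4)*pi (mod 2*pi)

Answer: final direction angle = (3/4)*pi


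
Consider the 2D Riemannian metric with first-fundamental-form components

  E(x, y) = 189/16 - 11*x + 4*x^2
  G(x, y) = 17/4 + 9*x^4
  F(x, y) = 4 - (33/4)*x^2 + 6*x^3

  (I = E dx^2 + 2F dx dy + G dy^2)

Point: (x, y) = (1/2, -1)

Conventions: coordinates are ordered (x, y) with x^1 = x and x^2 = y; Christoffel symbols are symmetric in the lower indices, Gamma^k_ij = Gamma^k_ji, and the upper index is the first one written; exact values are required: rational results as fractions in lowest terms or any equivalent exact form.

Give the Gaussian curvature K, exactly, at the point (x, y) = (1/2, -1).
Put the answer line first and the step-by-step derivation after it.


Answer: K = -72864/160205

E = 117/16, F = 43/16, G = 77/16, EG - F^2 = 895/32 at the point
E_x = -7, E_y = 0, F_x = -15/4, F_y = 0, G_x = 9/2, G_y = 0
E_yy = 0, F_xy = 0, G_xx = 27
Brioschi: K = (det M1 - det M2) / (EG - F^2)^2 with the standard first/second-derivative matrices M1, M2.
M1 = [[-E_yy/2 + F_xy - G_xx/2, E_x/2, F_x - E_y/2], [F_y - G_x/2, E, F], [G_y/2, F, G]] = [[-27/2, -7/2, -15/4], [-9/4, 117/16, 43/16], [0, 43/16, 77/16]]; det M1 = -100557/256
M2 = [[0, E_y/2, G_x/2], [E_y/2, E, F], [G_x/2, F, G]] = [[0, 0, 9/4], [0, 117/16, 43/16], [9/4, 43/16, 77/16]]; det M2 = -9477/256
det M1 - det M2 = -11385/32; K = -11385/32 / (895/32)^2 = -72864/160205


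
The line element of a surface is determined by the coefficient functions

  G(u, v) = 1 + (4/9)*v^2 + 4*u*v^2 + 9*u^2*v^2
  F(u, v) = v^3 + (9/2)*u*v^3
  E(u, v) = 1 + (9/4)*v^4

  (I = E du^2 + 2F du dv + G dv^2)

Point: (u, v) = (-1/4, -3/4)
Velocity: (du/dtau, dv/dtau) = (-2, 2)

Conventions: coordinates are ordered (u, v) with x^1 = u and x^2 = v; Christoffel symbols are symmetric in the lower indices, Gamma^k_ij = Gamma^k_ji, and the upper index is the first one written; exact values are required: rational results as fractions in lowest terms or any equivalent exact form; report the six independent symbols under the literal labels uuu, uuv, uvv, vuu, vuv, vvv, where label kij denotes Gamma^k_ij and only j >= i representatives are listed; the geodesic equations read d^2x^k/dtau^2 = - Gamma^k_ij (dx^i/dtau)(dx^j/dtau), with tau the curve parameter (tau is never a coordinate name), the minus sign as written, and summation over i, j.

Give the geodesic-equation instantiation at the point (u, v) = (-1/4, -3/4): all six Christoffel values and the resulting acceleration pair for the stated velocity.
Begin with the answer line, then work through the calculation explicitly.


Answer: Gamma_uuu = 0, Gamma_uuv = -1944/1757, Gamma_uvv = -72/1757, Gamma_vuu = 0, Gamma_vuv = -144/1757, Gamma_vvv = -16/5271; accelerations (d^2u/dtau^2, d^2v/dtau^2) = (-15264/1757, -3392/5271)

E = 1753/1024, F = 27/512, G = 257/256 at the point
E_u = 0, E_v = -243/64, F_u = -243/128, F_v = -27/128, G_u = -9/32, G_v = -1/96
EG - F^2 = 1757/1024;  g^inv = (1024/1757) * [[257/256, -27/512], [-27/512, 1753/1024]]
first-kind symbols [ij,l] = (1/2)(d_i g_jl + d_j g_il - d_l g_ij): [uu,u] = E_u/2 = 0, [uu,v] = F_u - E_v/2 = 0, [uv,u] = E_v/2 = -243/128, [uv,v] = G_u/2 = -9/64, [vv,u] = F_v - G_u/2 = -9/128, [vv,v] = G_v/2 = -1/192
Gamma^u_ij = (G*[ij,u] - F*[ij,v])/(EG - F^2), Gamma^v_ij = (E*[ij,v] - F*[ij,u])/(EG - F^2)
Gamma_uuu = 0, Gamma_uuv = -1944/1757, Gamma_uvv = -72/1757, Gamma_vuu = 0, Gamma_vuv = -144/1757, Gamma_vvv = -16/5271
d^2u/dtau^2 = -(Gamma_uuu*(-2)^2 + 2*Gamma_uuv*(-2)*(2) + Gamma_uvv*(2)^2) = -15264/1757
d^2v/dtau^2 = -(Gamma_vuu*(-2)^2 + 2*Gamma_vuv*(-2)*(2) + Gamma_vvv*(2)^2) = -3392/5271


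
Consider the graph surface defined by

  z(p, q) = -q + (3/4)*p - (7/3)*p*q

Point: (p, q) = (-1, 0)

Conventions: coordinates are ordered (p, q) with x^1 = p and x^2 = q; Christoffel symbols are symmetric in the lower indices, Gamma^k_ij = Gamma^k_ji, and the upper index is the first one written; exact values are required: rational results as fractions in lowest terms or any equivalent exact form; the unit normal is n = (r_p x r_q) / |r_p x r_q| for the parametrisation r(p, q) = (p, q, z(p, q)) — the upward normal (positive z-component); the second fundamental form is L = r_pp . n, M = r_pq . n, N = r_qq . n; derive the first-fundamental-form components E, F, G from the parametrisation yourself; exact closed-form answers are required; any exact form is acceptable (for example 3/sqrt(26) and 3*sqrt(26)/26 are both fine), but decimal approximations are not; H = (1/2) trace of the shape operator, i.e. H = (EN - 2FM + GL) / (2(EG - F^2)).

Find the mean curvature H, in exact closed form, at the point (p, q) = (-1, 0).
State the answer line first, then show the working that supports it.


Answer: H = 4032*sqrt(481)/231361

z_p = 3/4, z_q = 4/3, z_pp = 0, z_pq = -7/3, z_qq = 0
E = 25/16, F = 1, G = 25/9; answer radicand W^2 = 481/144
unnormalised second-form numerators: l = 0, m = -7/3, n = 0; L = l/sqrt(481/144), and similarly M = m/sqrt(W^2), N = n/sqrt(W^2)
H = (E*n - 2*F*m + G*l) / (2*(EG - F^2)*sqrt(W^2)); E*n - 2*F*m + G*l = 14/3, EG - F^2 = 481/144, so H = (336/481)/sqrt(481/144)


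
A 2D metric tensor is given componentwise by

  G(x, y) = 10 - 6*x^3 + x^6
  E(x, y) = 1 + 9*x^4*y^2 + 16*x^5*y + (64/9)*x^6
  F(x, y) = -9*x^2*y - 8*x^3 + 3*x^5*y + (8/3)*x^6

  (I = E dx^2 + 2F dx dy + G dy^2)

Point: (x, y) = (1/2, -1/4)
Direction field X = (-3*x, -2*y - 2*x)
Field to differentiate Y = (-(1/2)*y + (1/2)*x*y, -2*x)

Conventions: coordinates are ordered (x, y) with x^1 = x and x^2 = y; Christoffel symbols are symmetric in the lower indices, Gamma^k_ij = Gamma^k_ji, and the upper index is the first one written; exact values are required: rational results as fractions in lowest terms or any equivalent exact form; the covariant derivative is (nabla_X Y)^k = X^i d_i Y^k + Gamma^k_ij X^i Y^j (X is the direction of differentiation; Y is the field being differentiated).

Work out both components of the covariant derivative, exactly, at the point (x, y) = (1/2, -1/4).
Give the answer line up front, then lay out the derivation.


Answer: (nabla_X Y)^x = 112277/342352, (nabla_X Y)^y = 115341/42794

E = 2353/2304, F = -161/384, G = 593/64 at the point
E_x = 35/96, E_y = 7/32, F_x = -223/64, F_y = -69/32, G_x = -69/16, G_y = 0
EG - F^2 = 21397/2304;  g^inv = (2304/21397) * [[593/64, 161/384], [161/384, 2353/2304]]
first-kind symbols [ij,l] = (1/2)(d_i g_jl + d_j g_il - d_l g_ij): [xx,x] = E_x/2 = 35/192, [xx,y] = F_x - E_y/2 = -115/32, [xy,x] = E_y/2 = 7/64, [xy,y] = G_x/2 = -69/32, [yy,x] = F_y - G_x/2 = 0, [yy,y] = G_y/2 = 0
Gamma^x_ij = (G*[ij,x] - F*[ij,y])/(EG - F^2), Gamma^y_ij = (E*[ij,y] - F*[ij,x])/(EG - F^2)
Gamma_xxx = 420/21397, Gamma_xxy = 252/21397, Gamma_xyy = 0, Gamma_yxx = -8280/21397, Gamma_yxy = -4968/21397, Gamma_yyy = 0
X = (-3/2, -1/2), Y = (1/16, -1) at the point


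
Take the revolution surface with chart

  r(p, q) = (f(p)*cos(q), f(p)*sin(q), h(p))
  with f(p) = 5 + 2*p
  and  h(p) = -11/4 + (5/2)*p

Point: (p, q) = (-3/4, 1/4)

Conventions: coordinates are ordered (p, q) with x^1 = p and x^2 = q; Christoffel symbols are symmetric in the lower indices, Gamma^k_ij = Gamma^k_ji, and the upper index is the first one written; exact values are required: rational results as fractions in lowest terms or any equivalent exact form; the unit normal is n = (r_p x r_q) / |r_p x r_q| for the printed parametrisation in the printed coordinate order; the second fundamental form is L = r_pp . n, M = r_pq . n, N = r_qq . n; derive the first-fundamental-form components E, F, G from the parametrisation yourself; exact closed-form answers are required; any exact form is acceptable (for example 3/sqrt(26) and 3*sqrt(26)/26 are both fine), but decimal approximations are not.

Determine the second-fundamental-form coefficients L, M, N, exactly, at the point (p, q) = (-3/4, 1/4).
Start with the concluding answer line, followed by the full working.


Answer: L = 0, M = 0, N = 35*sqrt(41)/82

f = 7/2, f' = 2, f'' = 0, h' = 5/2, h'' = 0
E = 41/4, F = 0, G = 49/4; answer radicand W^2 = 41/4
unnormalised second-form numerators: l = 0, m = 0, n = 35/4; L = l/sqrt(41/4), and similarly M = m/sqrt(W^2), N = n/sqrt(W^2)


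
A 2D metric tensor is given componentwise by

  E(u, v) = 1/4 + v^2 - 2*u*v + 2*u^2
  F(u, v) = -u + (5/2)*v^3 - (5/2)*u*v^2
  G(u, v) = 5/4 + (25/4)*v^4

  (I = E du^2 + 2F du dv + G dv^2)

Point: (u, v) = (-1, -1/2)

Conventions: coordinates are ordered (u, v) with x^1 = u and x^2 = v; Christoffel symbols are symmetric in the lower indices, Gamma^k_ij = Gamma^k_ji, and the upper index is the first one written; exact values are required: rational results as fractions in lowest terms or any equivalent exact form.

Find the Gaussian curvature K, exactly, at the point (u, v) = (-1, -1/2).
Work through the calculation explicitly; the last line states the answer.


E = 3/2, F = 21/16, G = 105/64, EG - F^2 = 189/256 at the point
E_u = -3, E_v = 1, F_u = -13/8, F_v = -5/8, G_u = 0, G_v = -25/8
E_vv = 2, F_uv = 5/2, G_uu = 0
K follows from Brioschi's formula, (det M1 - det M2)/(EG - F^2)^2.
M1 = [[-E_vv/2 + F_uv - G_uu/2, E_u/2, F_u - E_v/2], [F_v - G_u/2, E, F], [G_v/2, F, G]] = [[3/2, -3/2, -17/8], [-5/8, 3/2, 21/16], [-25/16, 21/16, 105/64]]; det M1 = -303/512
M2 = [[0, E_v/2, G_u/2], [E_v/2, E, F], [G_u/2, F, G]] = [[0, 1/2, 0], [1/2, 3/2, 21/16], [0, 21/16, 105/64]]; det M2 = -105/256
det M1 - det M2 = -93/512; K = -93/512 / (189/256)^2 = -3968/11907

Answer: K = -3968/11907


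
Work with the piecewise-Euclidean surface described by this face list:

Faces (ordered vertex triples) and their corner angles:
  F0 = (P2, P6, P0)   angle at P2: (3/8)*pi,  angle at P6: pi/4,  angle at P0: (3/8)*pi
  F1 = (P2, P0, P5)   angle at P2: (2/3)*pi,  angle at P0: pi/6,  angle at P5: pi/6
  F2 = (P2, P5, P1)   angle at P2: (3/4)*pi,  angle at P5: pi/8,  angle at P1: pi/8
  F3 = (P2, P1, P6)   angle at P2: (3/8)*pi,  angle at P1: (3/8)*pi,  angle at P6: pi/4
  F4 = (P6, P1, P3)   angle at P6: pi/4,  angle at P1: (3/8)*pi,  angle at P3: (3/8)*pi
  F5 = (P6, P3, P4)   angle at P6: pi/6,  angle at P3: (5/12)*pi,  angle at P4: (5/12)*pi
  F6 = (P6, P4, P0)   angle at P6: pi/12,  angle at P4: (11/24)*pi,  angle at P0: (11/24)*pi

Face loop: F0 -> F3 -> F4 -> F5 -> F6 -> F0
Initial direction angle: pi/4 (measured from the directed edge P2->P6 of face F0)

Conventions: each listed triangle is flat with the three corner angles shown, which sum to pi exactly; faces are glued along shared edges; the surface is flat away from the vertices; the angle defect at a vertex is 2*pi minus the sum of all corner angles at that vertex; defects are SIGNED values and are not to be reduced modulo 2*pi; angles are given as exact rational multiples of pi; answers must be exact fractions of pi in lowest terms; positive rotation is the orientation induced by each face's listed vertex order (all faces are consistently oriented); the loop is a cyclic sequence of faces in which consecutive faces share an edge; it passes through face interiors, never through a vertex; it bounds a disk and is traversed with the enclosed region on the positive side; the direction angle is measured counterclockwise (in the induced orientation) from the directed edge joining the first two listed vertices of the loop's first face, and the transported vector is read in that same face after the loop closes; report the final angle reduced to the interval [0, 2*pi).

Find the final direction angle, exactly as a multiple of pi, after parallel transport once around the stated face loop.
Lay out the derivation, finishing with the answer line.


enclosed vertex P6: corner angles sum to pi, defect = 2*pi - pi = pi
summing the enclosed defects onto the initial angle, mod 2*pi in the induced orientation:
final angle = pi/4 + pi = (5/4)*pi (mod 2*pi)

Answer: final direction angle = (5/4)*pi


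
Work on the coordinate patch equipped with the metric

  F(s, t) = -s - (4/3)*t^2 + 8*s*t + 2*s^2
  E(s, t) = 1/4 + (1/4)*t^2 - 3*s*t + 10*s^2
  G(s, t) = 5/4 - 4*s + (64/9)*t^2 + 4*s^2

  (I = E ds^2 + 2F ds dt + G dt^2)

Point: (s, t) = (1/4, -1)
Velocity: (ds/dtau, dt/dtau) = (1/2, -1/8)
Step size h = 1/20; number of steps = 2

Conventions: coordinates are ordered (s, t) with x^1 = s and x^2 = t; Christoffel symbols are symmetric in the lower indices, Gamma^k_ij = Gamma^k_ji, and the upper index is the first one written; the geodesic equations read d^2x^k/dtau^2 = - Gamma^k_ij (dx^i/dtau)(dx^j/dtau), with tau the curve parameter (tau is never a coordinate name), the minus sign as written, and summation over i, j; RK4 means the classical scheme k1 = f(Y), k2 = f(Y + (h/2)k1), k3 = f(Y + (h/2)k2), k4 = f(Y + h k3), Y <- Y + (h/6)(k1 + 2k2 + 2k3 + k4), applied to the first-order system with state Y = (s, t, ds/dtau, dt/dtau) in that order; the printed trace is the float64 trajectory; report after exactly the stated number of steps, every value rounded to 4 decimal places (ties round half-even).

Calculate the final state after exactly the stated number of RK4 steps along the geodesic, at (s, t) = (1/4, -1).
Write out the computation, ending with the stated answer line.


f(Y) = (ds/dtau, dt/dtau, -Gamma^s_ij Y'^i Y'^j, -Gamma^t_ij Y'^i Y'^j) with the Gammas evaluated at the stage position; h = 0.050000; intermediate values shown to 6 dp
step 0: s = 0.2500, t = -1.0000, ds/dtau = 0.5000, dt/dtau = -0.1250
step 1:
  k1: at (s, t) = (0.250000, -1.000000), (ds/dtau, dt/dtau) = (0.500000, -0.125000); Gamma_sss = 2.137491, Gamma_sst = -3.555222, Gamma_stt = 8.022039, Gamma_tss = 0.002254, Gamma_tst = -1.746807, Gamma_ttt = 2.710744; k1 = (0.500000, -0.125000, -1.104120, -0.261270)
  k2: at (s, t) = (0.262500, -1.003125), (ds/dtau, dt/dtau) = (0.472397, -0.131532); Gamma_sss = 2.266698, Gamma_sst = -3.539590, Gamma_stt = 7.750355, Gamma_tss = 0.100676, Gamma_tst = -1.781714, Gamma_ttt = 2.693941; k2 = (0.472397, -0.131532, -1.079786, -0.290488)
  k3: at (s, t) = (0.261810, -1.003288), (ds/dtau, dt/dtau) = (0.473005, -0.132262); Gamma_sss = 2.259407, Gamma_sst = -3.541018, Gamma_stt = 7.767291, Gamma_tss = 0.095155, Gamma_tst = -1.779702, Gamma_ttt = 2.695622; k3 = (0.473005, -0.132262, -1.084439, -0.291124)
  k4: at (s, t) = (0.273650, -1.006613), (ds/dtau, dt/dtau) = (0.445778, -0.139556); Gamma_sss = 2.380158, Gamma_sst = -3.515093, Gamma_stt = 7.503482, Gamma_tss = 0.190518, Gamma_tst = -1.806166, Gamma_ttt = 2.668796; k4 = (0.445778, -0.139556, -1.056473, -0.314564)
  Y <- Y + (h/6)(k1 + 2k2 + 2k3 + k4): s = 0.2736, t = -1.0066, ds/dtau = 0.4459, dt/dtau = -0.1395
step 2:
  k1: at (s, t) = (0.273638, -1.006601), (ds/dtau, dt/dtau) = (0.445925, -0.139492); Gamma_sss = 2.380041, Gamma_sst = -3.515120, Gamma_stt = 7.503713, Gamma_tss = 0.190421, Gamma_tst = -1.806150, Gamma_ttt = 2.668819; k1 = (0.445925, -0.139492, -1.056578, -0.314491)
  k2: at (s, t) = (0.284786, -1.010089), (ds/dtau, dt/dtau) = (0.419510, -0.147354); Gamma_sss = 2.491135, Gamma_sst = -3.480260, Gamma_stt = 7.249892, Gamma_tss = 0.281533, Gamma_tst = -1.824432, Gamma_ttt = 2.633400; k2 = (0.419510, -0.147354, -1.026107, -0.332287)
  k3: at (s, t) = (0.284126, -1.010285), (ds/dtau, dt/dtau) = (0.420272, -0.147799); Gamma_sss = 2.484389, Gamma_sst = -3.482876, Gamma_stt = 7.267053, Gamma_tss = 0.276022, Gamma_tst = -1.823190, Gamma_ttt = 2.636270; k3 = (0.420272, -0.147799, -1.030244, -0.332840)
  k4: at (s, t) = (0.294652, -1.013991), (ds/dtau, dt/dtau) = (0.394412, -0.156134); Gamma_sss = 2.586179, Gamma_sst = -3.441410, Gamma_stt = 7.023933, Gamma_tss = 0.362475, Gamma_tst = -1.834545, Gamma_ttt = 2.594653; k4 = (0.394412, -0.156134, -0.997390, -0.345586)
  Y <- Y + (h/6)(k1 + 2k2 + 2k3 + k4): s = 0.2946, t = -1.0140, ds/dtau = 0.3945, dt/dtau = -0.1561

Answer: s = 0.2946, t = -1.0140, ds/dtau = 0.3945, dt/dtau = -0.1561
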